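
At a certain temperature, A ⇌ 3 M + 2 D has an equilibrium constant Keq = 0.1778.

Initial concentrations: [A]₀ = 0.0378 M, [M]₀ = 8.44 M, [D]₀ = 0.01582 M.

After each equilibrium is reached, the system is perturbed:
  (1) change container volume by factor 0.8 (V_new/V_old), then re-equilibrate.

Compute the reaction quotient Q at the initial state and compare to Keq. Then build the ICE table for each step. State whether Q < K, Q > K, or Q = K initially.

Q₀ = 3.981 vs Keq = 0.1778 ⇒ Q>K, reverse
Step 1:
                   A          M          D
  init        0.0378       8.44    0.01582
  Δ         0.006102   -0.01831    -0.0122
  eq          0.0439      8.422   0.003615
  solve Keq expr → x = -0.006102; check Q = 0.1778
Then change container volume by factor 0.8 (V_new/V_old).
Step 2:
                   A          M          D
  init       0.05488      10.53   0.004519
  Δ       8.0235e-04  -0.002407  -0.001605
  eq         0.05568      10.52   0.002914
  solve Keq expr → x = -8.0235e-04; check Q = 0.1778

Q₀ = 3.981; Q > K (proceeds reverse)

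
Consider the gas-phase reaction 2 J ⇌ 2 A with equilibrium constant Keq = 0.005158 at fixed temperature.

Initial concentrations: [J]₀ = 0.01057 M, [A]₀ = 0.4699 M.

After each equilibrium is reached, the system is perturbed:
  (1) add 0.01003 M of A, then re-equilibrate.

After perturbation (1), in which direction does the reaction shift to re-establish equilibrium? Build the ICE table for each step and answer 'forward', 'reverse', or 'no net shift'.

Direction: reverse

Q₀ = 1976 vs Keq = 0.005158 ⇒ Q>K, reverse
Step 1:
                    J           A
  Initial     0.01057      0.4699
  Change       0.4377     -0.4377
  Equil        0.4483     0.03219
  solve Keq expr → x = -0.2189; check Q = 0.005158
Then add 0.01003 M of A.
Step 2:
                    J           A
  Initial      0.4483     0.04222
  Change     0.009358   -0.009358
  Equil        0.4576     0.03287
  solve Keq expr → x = -0.004679; check Q = 0.005158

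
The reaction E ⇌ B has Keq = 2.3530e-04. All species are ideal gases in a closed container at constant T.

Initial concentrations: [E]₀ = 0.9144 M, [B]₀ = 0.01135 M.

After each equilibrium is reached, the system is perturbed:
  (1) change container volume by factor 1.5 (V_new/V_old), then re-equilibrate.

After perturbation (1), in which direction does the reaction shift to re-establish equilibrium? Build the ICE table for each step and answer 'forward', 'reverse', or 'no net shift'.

Q₀ = 0.01241 vs Keq = 2.3530e-04 ⇒ Q>K, reverse
Step 1:
                   E          B
  I           0.9144    0.01135
  C          0.01113   -0.01113
  E           0.9255 2.1778e-04
  solve Keq expr → x = -0.01113; check Q = 2.3530e-04
Then change container volume by factor 1.5 (V_new/V_old).
Step 2:
                   E          B
  I            0.617 1.4519e-04
  C                0          0
  E            0.617 1.4519e-04
  solve Keq expr → x = 0; check Q = 2.3530e-04

Direction: no net shift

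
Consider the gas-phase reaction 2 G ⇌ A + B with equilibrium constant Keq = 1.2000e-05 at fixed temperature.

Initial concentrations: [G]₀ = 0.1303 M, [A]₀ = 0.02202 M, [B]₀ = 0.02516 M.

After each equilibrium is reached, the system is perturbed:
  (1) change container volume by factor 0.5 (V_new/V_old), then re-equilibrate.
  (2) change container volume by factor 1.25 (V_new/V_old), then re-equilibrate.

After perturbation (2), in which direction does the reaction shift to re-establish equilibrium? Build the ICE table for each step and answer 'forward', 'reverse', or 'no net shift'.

Direction: no net shift

Q₀ = 0.03263 vs Keq = 1.2000e-05 ⇒ Q>K, reverse
Step 1:
                   G          A          B
  Initial     0.1303    0.02202    0.02516
  Change     0.04382   -0.02191   -0.02191
  Equil       0.1741 1.1187e-04   0.003252
  solve Keq expr → x = -0.02191; check Q = 1.2000e-05
Then change container volume by factor 0.5 (V_new/V_old).
Step 2:
                   G          A          B
  Initial     0.3482 2.2375e-04   0.006504
  Change           0          0          0
  Equil       0.3482 2.2375e-04   0.006504
  solve Keq expr → x = 0; check Q = 1.2000e-05
Then change container volume by factor 1.25 (V_new/V_old).
Step 3:
                   G          A          B
  Initial     0.2786 1.7900e-04   0.005203
  Change           0          0          0
  Equil       0.2786 1.7900e-04   0.005203
  solve Keq expr → x = 0; check Q = 1.2000e-05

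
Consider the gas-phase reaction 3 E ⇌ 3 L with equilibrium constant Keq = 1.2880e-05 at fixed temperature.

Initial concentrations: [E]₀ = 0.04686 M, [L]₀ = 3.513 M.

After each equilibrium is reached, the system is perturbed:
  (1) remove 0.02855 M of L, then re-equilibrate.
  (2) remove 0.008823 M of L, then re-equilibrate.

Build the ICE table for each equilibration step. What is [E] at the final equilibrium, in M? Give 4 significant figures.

Q₀ = 4.2134e+05 vs Keq = 1.2880e-05 ⇒ Q>K, reverse
Step 1:
                  E         L
  I         0.04686     3.513
  C           3.431    -3.431
  E           3.478   0.08153
  solve Keq expr → x = -1.144; check Q = 1.2880e-05
Then remove 0.02855 M of L.
Step 2:
                  E         L
  I           3.478   0.05298
  C         -0.0279    0.0279
  E            3.45   0.08088
  solve Keq expr → x = 0.009299; check Q = 1.2880e-05
Then remove 0.008823 M of L.
Step 3:
                  E         L
  I            3.45   0.07206
  C       -0.008621  0.008621
  E           3.442   0.08068
  solve Keq expr → x = 0.002874; check Q = 1.2880e-05

[E]_eq = 3.442 M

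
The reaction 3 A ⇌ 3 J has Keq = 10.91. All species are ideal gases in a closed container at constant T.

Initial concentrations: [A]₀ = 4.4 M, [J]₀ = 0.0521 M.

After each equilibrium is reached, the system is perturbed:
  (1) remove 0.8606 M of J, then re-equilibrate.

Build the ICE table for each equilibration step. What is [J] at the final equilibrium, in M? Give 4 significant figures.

[J]_eq = 2.475 M

Q₀ = 1.6602e-06 vs Keq = 10.91 ⇒ Q<K, forward
Step 1:
                    A           J
  init            4.4      0.0521
  Δ            -3.016       3.016
  eq            1.384       3.069
  solve Keq expr → x = 1.005; check Q = 10.91
Then remove 0.8606 M of J.
Step 2:
                    A           J
  init          1.384       2.208
  Δ           -0.2674      0.2674
  eq            1.116       2.475
  solve Keq expr → x = 0.08915; check Q = 10.91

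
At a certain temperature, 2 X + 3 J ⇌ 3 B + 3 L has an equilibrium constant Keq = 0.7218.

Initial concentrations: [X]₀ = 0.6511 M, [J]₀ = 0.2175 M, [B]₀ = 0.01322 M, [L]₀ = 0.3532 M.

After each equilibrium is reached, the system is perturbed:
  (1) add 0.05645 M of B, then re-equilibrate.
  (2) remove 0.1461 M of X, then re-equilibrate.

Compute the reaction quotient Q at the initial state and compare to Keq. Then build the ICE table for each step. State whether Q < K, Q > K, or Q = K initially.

Q₀ = 2.3339e-05; Q < K (proceeds forward)

Q₀ = 2.3339e-05 vs Keq = 0.7218 ⇒ Q<K, forward
Step 1:
                  X         J         B         L
  Initial    0.6511    0.2175   0.01322    0.3532
  Change   -0.07851   -0.1178    0.1178    0.1178
  Equil      0.5726   0.09973     0.131     0.471
  solve Keq expr → x = 0.03926; check Q = 0.7218
Then add 0.05645 M of B.
Step 2:
                  X         J         B         L
  Initial    0.5726   0.09973    0.1874     0.471
  Change    0.01349   0.02023  -0.02023  -0.02023
  Equil      0.5861      0.12    0.1672    0.4507
  solve Keq expr → x = -0.006744; check Q = 0.7218
Then remove 0.1461 M of X.
Step 3:
                  X         J         B         L
  Initial      0.44      0.12    0.1672    0.4507
  Change    0.00732   0.01098  -0.01098  -0.01098
  Equil      0.4473    0.1309    0.1562    0.4398
  solve Keq expr → x = -0.00366; check Q = 0.7218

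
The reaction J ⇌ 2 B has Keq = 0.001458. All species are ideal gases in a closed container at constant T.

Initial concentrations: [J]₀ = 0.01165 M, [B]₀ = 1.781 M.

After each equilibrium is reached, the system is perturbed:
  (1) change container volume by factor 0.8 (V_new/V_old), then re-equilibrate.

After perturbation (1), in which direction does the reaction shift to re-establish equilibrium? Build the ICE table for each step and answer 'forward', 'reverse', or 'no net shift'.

Q₀ = 272.3 vs Keq = 0.001458 ⇒ Q>K, reverse
Step 1:
                    J           B
  init        0.01165       1.781
  Δ            0.8725      -1.745
  eq           0.8842      0.0359
  solve Keq expr → x = -0.8725; check Q = 0.001458
Then change container volume by factor 0.8 (V_new/V_old).
Step 2:
                    J           B
  init          1.105     0.04488
  Δ          0.002348   -0.004696
  eq            1.108     0.04019
  solve Keq expr → x = -0.002348; check Q = 0.001458

Direction: reverse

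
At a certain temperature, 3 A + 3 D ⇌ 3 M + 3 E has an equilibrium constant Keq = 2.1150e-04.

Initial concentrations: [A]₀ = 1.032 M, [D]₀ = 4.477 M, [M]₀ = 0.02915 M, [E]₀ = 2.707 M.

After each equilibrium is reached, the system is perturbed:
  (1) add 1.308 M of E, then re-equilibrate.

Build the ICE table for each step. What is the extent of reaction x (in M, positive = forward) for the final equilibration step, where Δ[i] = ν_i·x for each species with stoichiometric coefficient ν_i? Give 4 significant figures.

Q₀ = 4.9817e-06 vs Keq = 2.1150e-04 ⇒ Q<K, forward
Step 1:
                    A           D           M           E
  Initial       1.032       4.477     0.02915       2.707
  Change     -0.06287    -0.06287     0.06287     0.06287
  Equil        0.9691       4.414     0.09202        2.77
  solve Keq expr → x = 0.02096; check Q = 2.1150e-04
Then add 1.308 M of E.
Step 2:
                    A           D           M           E
  Initial      0.9691       4.414     0.09202       4.078
  Change      0.02695     0.02695    -0.02695    -0.02695
  Equil        0.9961       4.441     0.06506       4.051
  solve Keq expr → x = -0.008985; check Q = 2.1150e-04

x = -0.008985 M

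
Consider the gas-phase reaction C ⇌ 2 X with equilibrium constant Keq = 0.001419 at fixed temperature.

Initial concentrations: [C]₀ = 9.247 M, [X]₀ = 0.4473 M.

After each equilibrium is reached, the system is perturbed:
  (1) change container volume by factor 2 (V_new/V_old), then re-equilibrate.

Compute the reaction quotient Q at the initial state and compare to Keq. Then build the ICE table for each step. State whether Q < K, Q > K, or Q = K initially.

Q₀ = 0.02164; Q > K (proceeds reverse)

Q₀ = 0.02164 vs Keq = 0.001419 ⇒ Q>K, reverse
Step 1:
                    C           X
  I             9.247      0.4473
  C            0.1659     -0.3317
  E             9.413      0.1156
  solve Keq expr → x = -0.1659; check Q = 0.001419
Then change container volume by factor 2 (V_new/V_old).
Step 2:
                    C           X
  I             4.706     0.05779
  C          -0.01192     0.02383
  E             4.695     0.08162
  solve Keq expr → x = 0.01192; check Q = 0.001419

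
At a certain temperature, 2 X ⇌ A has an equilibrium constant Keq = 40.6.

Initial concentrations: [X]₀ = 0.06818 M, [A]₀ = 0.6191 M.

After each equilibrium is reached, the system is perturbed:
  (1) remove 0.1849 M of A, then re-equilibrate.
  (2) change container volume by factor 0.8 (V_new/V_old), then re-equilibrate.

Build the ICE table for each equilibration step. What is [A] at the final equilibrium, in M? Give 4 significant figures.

Q₀ = 133.2 vs Keq = 40.6 ⇒ Q>K, reverse
Step 1:
                   X          A
  init       0.06818     0.6191
  Δ          0.05265   -0.02633
  eq          0.1208     0.5928
  solve Keq expr → x = -0.02633; check Q = 40.6
Then remove 0.1849 M of A.
Step 2:
                   X          A
  init        0.1208     0.4079
  Δ         -0.01942   0.009708
  eq          0.1014     0.4176
  solve Keq expr → x = 0.009708; check Q = 40.6
Then change container volume by factor 0.8 (V_new/V_old).
Step 3:
                   X          A
  init        0.1268      0.522
  Δ          -0.0127   0.006348
  eq          0.1141     0.5283
  solve Keq expr → x = 0.006348; check Q = 40.6

[A]_eq = 0.5283 M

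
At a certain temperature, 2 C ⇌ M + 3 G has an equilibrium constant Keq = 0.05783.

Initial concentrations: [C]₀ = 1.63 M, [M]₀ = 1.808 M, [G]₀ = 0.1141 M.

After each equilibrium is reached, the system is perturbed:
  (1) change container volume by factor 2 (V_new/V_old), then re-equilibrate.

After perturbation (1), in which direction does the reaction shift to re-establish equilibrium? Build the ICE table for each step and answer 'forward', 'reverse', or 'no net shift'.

Direction: forward

Q₀ = 0.001011 vs Keq = 0.05783 ⇒ Q<K, forward
Step 1:
                   C          M          G
  init          1.63      1.808     0.1141
  Δ          -0.1893    0.09466      0.284
  eq           1.441      1.903     0.3981
  solve Keq expr → x = 0.09466; check Q = 0.05783
Then change container volume by factor 2 (V_new/V_old).
Step 2:
                   C          M          G
  init        0.7203     0.9513      0.199
  Δ         -0.06327    0.03164    0.09491
  eq          0.6571      0.983      0.294
  solve Keq expr → x = 0.03164; check Q = 0.05783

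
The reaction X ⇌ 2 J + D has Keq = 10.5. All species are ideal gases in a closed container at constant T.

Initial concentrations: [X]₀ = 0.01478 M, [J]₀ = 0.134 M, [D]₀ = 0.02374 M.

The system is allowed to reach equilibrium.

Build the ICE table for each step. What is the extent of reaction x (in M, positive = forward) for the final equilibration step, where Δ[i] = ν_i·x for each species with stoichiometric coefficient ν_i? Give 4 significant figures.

x = 0.01468 M

Q₀ = 0.02884 vs Keq = 10.5 ⇒ Q<K, forward
Step 1:
                    X           J           D
  init        0.01478       0.134     0.02374
  Δ          -0.01468     0.02936     0.01468
  eq       9.7659e-05      0.1634     0.03842
  solve Keq expr → x = 0.01468; check Q = 10.5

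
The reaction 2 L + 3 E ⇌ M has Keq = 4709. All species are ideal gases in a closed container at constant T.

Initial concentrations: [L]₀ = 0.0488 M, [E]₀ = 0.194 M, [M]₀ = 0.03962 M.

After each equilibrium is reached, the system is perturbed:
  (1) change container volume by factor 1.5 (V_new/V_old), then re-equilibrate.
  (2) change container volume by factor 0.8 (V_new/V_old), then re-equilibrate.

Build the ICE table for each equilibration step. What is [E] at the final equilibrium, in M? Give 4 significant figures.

Q₀ = 2279 vs Keq = 4709 ⇒ Q<K, forward
Step 1:
                    L           E           M
  I            0.0488       0.194     0.03962
  C         -0.008933     -0.0134    0.004467
  E           0.03987      0.1806     0.04409
  solve Keq expr → x = 0.004467; check Q = 4709
Then change container volume by factor 1.5 (V_new/V_old).
Step 2:
                    L           E           M
  I           0.02658      0.1204     0.02939
  C           0.01421     0.02131   -0.007103
  E           0.04078      0.1417     0.02229
  solve Keq expr → x = -0.007103; check Q = 4709
Then change container volume by factor 0.8 (V_new/V_old).
Step 3:
                    L           E           M
  I           0.05098      0.1771     0.02786
  C          -0.01028    -0.01541    0.005138
  E            0.0407      0.1617       0.033
  solve Keq expr → x = 0.005138; check Q = 4709

[E]_eq = 0.1617 M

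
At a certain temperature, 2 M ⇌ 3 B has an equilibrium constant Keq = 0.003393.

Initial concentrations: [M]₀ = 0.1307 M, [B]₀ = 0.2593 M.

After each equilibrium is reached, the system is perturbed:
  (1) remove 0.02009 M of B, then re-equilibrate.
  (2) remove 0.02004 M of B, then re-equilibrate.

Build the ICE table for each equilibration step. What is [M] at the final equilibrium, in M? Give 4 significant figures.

[M]_eq = 0.2383 M

Q₀ = 1.021 vs Keq = 0.003393 ⇒ Q>K, reverse
Step 1:
                   M          B
  Initial     0.1307     0.2593
  Change      0.1318    -0.1977
  Equil       0.2625     0.0616
  solve Keq expr → x = -0.0659; check Q = 0.003393
Then remove 0.02009 M of B.
Step 2:
                   M          B
  Initial     0.2625    0.04151
  Change    -0.01212    0.01818
  Equil       0.2504    0.05969
  solve Keq expr → x = 0.00606; check Q = 0.003393
Then remove 0.02004 M of B.
Step 3:
                   M          B
  Initial     0.2504    0.03965
  Change    -0.01207    0.01811
  Equil       0.2383    0.05776
  solve Keq expr → x = 0.006035; check Q = 0.003393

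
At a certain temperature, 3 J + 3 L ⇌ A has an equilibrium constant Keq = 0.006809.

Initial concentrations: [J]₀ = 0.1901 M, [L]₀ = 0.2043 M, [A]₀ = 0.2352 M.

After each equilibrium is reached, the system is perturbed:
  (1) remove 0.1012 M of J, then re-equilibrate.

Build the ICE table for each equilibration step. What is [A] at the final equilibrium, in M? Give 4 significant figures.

Q₀ = 4015 vs Keq = 0.006809 ⇒ Q>K, reverse
Step 1:
                   J          L          A
  Initial     0.1901     0.2043     0.2352
  Change      0.6953     0.6953    -0.2318
  Equil       0.8854     0.8996    0.00344
  solve Keq expr → x = -0.2318; check Q = 0.006809
Then remove 0.1012 M of J.
Step 2:
                   J          L          A
  Initial     0.7842     0.8996    0.00344
  Change    0.002995   0.002995 -9.9826e-04
  Equil       0.7872     0.9026   0.002442
  solve Keq expr → x = -9.9826e-04; check Q = 0.006809

[A]_eq = 0.002442 M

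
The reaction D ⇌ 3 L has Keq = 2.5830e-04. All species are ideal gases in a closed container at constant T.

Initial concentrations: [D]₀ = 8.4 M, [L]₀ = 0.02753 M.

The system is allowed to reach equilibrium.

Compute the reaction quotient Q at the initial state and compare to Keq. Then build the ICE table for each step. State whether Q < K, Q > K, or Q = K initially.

Q₀ = 2.4839e-06 vs Keq = 2.5830e-04 ⇒ Q<K, forward
Step 1:
                    D           L
  Initial         8.4     0.02753
  Change     -0.03392      0.1018
  Equil         8.366      0.1293
  solve Keq expr → x = 0.03392; check Q = 2.5830e-04

Q₀ = 2.4839e-06; Q < K (proceeds forward)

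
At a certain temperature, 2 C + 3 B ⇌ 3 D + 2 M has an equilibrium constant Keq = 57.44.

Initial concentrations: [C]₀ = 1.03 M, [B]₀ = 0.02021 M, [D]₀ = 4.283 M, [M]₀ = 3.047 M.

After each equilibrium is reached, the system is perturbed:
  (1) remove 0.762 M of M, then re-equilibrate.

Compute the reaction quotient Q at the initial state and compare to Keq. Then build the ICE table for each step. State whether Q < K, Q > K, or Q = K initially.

Q₀ = 8.3294e+07; Q > K (proceeds reverse)

Q₀ = 8.3294e+07 vs Keq = 57.44 ⇒ Q>K, reverse
Step 1:
                  C         B         D         M
  I            1.03   0.02021     4.283     3.047
  C          0.6838     1.026    -1.026   -0.6838
  E           1.714     1.046     3.257     2.363
  solve Keq expr → x = -0.3419; check Q = 57.44
Then remove 0.762 M of M.
Step 2:
                  C         B         D         M
  I           1.714     1.046     3.257     1.601
  C        -0.09286   -0.1393    0.1393   0.09286
  E           1.621    0.9066     3.397     1.694
  solve Keq expr → x = 0.04643; check Q = 57.44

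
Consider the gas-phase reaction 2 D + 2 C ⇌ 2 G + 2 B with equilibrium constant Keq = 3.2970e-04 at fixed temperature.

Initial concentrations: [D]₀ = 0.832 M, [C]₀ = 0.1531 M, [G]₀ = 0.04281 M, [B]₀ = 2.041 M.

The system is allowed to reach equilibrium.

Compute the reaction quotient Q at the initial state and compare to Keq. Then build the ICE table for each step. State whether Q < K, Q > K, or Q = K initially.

Q₀ = 0.4705; Q > K (proceeds reverse)

Q₀ = 0.4705 vs Keq = 3.2970e-04 ⇒ Q>K, reverse
Step 1:
                    D           C           G           B
  I             0.832      0.1531     0.04281       2.041
  C           0.04127     0.04127    -0.04127    -0.04127
  E            0.8733      0.1944    0.001541           2
  solve Keq expr → x = -0.02063; check Q = 3.2970e-04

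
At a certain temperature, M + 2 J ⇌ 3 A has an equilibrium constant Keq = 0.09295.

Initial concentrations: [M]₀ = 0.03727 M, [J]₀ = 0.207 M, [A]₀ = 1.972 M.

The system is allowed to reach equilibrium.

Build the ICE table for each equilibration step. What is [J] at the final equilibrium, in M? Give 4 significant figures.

Q₀ = 4802 vs Keq = 0.09295 ⇒ Q>K, reverse
Step 1:
                    M           J           A
  I           0.03727       0.207       1.972
  C            0.5147       1.029      -1.544
  E            0.5519       1.236       0.428
  solve Keq expr → x = -0.5147; check Q = 0.09295

[J]_eq = 1.236 M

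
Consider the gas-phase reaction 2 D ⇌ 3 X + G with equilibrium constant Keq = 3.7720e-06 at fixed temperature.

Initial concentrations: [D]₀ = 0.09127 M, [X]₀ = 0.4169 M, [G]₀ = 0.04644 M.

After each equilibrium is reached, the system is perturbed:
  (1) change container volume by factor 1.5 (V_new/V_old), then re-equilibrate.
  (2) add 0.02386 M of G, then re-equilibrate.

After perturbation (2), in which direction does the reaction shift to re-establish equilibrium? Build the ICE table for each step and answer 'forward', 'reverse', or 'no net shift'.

Direction: reverse

Q₀ = 0.404 vs Keq = 3.7720e-06 ⇒ Q>K, reverse
Step 1:
                   D          X          G
  init       0.09127     0.4169    0.04644
  Δ          0.09287    -0.1393   -0.04643
  eq          0.1841     0.2776 5.9787e-06
  solve Keq expr → x = -0.04643; check Q = 3.7720e-06
Then change container volume by factor 1.5 (V_new/V_old).
Step 2:
                   D          X          G
  init        0.1228     0.1851 3.9858e-06
  Δ       -9.9573e-06 1.4936e-05 4.9787e-06
  eq          0.1227     0.1851 8.9645e-06
  solve Keq expr → x = 4.9787e-06; check Q = 3.7720e-06
Then add 0.02386 M of G.
Step 3:
                   D          X          G
  init        0.1227     0.1851    0.02387
  Δ          0.04759   -0.07138   -0.02379
  eq          0.1703     0.1137 7.4465e-05
  solve Keq expr → x = -0.02379; check Q = 3.7720e-06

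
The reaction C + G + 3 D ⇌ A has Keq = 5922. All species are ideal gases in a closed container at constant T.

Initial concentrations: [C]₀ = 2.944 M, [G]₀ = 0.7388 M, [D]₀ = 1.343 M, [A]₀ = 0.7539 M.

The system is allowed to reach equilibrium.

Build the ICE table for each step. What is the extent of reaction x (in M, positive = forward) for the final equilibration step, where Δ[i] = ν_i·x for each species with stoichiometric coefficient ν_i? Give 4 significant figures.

x = 0.4266 M

Q₀ = 0.1431 vs Keq = 5922 ⇒ Q<K, forward
Step 1:
                    C           G           D           A
  I             2.944      0.7388       1.343      0.7539
  C           -0.4266     -0.4266       -1.28      0.4266
  E             2.517      0.3122      0.0633        1.18
  solve Keq expr → x = 0.4266; check Q = 5922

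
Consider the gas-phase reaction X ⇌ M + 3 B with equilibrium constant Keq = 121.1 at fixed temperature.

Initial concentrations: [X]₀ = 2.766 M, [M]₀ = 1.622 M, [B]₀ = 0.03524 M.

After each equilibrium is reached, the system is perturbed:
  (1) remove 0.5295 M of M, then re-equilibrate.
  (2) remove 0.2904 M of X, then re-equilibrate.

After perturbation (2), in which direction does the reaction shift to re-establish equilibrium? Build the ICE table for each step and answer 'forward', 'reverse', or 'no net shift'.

Direction: reverse

Q₀ = 2.5663e-05 vs Keq = 121.1 ⇒ Q<K, forward
Step 1:
                   X          M          B
  Initial      2.766      1.622    0.03524
  Change      -1.299      1.299      3.897
  Equil        1.467      2.921      3.932
  solve Keq expr → x = 1.299; check Q = 121.1
Then remove 0.5295 M of M.
Step 2:
                   X          M          B
  Initial      1.467      2.392      3.932
  Change    -0.05976    0.05976     0.1793
  Equil        1.407      2.451      4.112
  solve Keq expr → x = 0.05976; check Q = 121.1
Then remove 0.2904 M of X.
Step 3:
                   X          M          B
  Initial      1.117      2.451      4.112
  Change     0.06554   -0.06554    -0.1966
  Equil        1.182      2.386      3.915
  solve Keq expr → x = -0.06554; check Q = 121.1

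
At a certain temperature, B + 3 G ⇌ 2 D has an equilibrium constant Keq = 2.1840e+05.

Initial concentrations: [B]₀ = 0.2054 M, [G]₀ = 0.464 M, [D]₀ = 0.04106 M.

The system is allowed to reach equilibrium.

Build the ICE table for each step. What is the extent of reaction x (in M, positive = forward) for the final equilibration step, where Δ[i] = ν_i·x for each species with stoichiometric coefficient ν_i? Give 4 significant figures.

Q₀ = 0.08216 vs Keq = 2.1840e+05 ⇒ Q<K, forward
Step 1:
                  B         G         D
  I          0.2054     0.464   0.04106
  C         -0.1477   -0.4432    0.2955
  E         0.05767    0.0208    0.3365
  solve Keq expr → x = 0.1477; check Q = 2.1840e+05

x = 0.1477 M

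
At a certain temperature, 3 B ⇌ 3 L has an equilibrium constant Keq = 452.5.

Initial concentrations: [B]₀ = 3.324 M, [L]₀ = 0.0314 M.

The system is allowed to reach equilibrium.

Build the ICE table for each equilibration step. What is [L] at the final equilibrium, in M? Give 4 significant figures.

Q₀ = 8.4296e-07 vs Keq = 452.5 ⇒ Q<K, forward
Step 1:
                  B         L
  Initial     3.324    0.0314
  Change     -2.937     2.937
  Equil      0.3867     2.969
  solve Keq expr → x = 0.9791; check Q = 452.5

[L]_eq = 2.969 M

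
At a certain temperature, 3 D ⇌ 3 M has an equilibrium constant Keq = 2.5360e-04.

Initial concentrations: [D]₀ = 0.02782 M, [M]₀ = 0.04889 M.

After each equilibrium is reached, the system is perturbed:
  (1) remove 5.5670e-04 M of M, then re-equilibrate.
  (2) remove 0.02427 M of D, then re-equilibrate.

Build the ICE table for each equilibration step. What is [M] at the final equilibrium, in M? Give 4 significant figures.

Q₀ = 5.427 vs Keq = 2.5360e-04 ⇒ Q>K, reverse
Step 1:
                  D         M
  init      0.02782   0.04889
  Δ         0.04432  -0.04432
  eq        0.07214  0.004566
  solve Keq expr → x = -0.01477; check Q = 2.5360e-04
Then remove 5.5670e-04 M of M.
Step 2:
                  D         M
  init      0.07214   0.00401
  Δ       -5.2356e-04 5.2356e-04
  eq        0.07162  0.004533
  solve Keq expr → x = 1.7452e-04; check Q = 2.5360e-04
Then remove 0.02427 M of D.
Step 3:
                  D         M
  init      0.04735  0.004533
  Δ        0.001445 -0.001445
  eq        0.04879  0.003089
  solve Keq expr → x = -4.8159e-04; check Q = 2.5360e-04

[M]_eq = 0.003089 M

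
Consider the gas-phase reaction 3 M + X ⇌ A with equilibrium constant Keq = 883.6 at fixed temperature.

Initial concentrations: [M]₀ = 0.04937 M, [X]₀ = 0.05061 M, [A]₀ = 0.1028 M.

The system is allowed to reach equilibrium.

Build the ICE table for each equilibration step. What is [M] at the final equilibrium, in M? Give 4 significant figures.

Q₀ = 1.6880e+04 vs Keq = 883.6 ⇒ Q>K, reverse
Step 1:
                   M          X          A
  Initial    0.04937    0.05061     0.1028
  Change      0.0604    0.02013   -0.02013
  Equil       0.1098    0.07074    0.08267
  solve Keq expr → x = -0.02013; check Q = 883.6

[M]_eq = 0.1098 M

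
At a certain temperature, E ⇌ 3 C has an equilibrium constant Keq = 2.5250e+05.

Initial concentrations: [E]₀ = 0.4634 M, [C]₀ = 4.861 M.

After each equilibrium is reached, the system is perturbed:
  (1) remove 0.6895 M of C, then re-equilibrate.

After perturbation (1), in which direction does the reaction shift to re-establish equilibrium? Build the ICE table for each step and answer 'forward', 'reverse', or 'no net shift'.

Direction: forward

Q₀ = 247.9 vs Keq = 2.5250e+05 ⇒ Q<K, forward
Step 1:
                    E           C
  I            0.4634       4.861
  C           -0.4624       1.387
  E        9.6611e-04       6.248
  solve Keq expr → x = 0.4624; check Q = 2.5250e+05
Then remove 0.6895 M of C.
Step 2:
                    E           C
  I        9.6611e-04       5.559
  C       -2.8552e-04  8.5656e-04
  E        6.8059e-04        5.56
  solve Keq expr → x = 2.8552e-04; check Q = 2.5250e+05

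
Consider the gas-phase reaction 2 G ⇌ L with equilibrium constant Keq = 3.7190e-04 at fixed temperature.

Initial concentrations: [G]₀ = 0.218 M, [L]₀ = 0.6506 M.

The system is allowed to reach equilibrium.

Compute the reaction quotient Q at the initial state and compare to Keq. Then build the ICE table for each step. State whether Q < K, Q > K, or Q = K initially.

Q₀ = 13.69 vs Keq = 3.7190e-04 ⇒ Q>K, reverse
Step 1:
                   G          L
  Initial      0.218     0.6506
  Change       1.299    -0.6497
  Equil        1.517 8.5640e-04
  solve Keq expr → x = -0.6497; check Q = 3.7190e-04

Q₀ = 13.69; Q > K (proceeds reverse)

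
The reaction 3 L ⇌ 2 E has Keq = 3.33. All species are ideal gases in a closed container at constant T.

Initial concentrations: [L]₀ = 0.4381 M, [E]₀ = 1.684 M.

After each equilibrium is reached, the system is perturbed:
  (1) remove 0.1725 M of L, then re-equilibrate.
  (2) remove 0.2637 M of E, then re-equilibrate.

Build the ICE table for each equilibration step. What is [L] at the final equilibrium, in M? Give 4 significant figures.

Q₀ = 33.73 vs Keq = 3.33 ⇒ Q>K, reverse
Step 1:
                  L         E
  I          0.4381     1.684
  C          0.4054   -0.2703
  E          0.8435     1.414
  solve Keq expr → x = -0.1351; check Q = 3.33
Then remove 0.1725 M of L.
Step 2:
                  L         E
  I           0.671     1.414
  C           0.136  -0.09069
  E           0.807     1.323
  solve Keq expr → x = -0.04534; check Q = 3.33
Then remove 0.2637 M of E.
Step 3:
                  L         E
  I           0.807     1.059
  C        -0.08621   0.05747
  E          0.7208     1.117
  solve Keq expr → x = 0.02874; check Q = 3.33

[L]_eq = 0.7208 M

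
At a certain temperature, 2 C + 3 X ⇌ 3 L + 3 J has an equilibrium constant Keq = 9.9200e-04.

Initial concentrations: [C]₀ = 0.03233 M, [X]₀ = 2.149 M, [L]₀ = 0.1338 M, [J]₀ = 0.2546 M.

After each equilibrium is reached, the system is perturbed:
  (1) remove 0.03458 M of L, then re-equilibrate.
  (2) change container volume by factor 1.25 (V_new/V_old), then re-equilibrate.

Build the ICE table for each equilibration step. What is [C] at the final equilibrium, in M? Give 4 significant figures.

[C]_eq = 0.0273 M

Q₀ = 0.003811 vs Keq = 9.9200e-04 ⇒ Q>K, reverse
Step 1:
                    C           X           L           J
  Initial     0.03233       2.149      0.1338      0.2546
  Change      0.01234     0.01852    -0.01852    -0.01852
  Equil       0.04467       2.168      0.1153      0.2361
  solve Keq expr → x = -0.006172; check Q = 9.9200e-04
Then remove 0.03458 M of L.
Step 2:
                    C           X           L           J
  Initial     0.04467       2.168      0.0807      0.2361
  Change     -0.00876    -0.01314     0.01314     0.01314
  Equil       0.03591       2.154     0.09384      0.2492
  solve Keq expr → x = 0.00438; check Q = 9.9200e-04
Then change container volume by factor 1.25 (V_new/V_old).
Step 3:
                    C           X           L           J
  Initial     0.02873       1.724     0.07508      0.1994
  Change    -0.001434   -0.002152    0.002152    0.002152
  Equil        0.0273       1.721     0.07723      0.2015
  solve Keq expr → x = 7.1719e-04; check Q = 9.9200e-04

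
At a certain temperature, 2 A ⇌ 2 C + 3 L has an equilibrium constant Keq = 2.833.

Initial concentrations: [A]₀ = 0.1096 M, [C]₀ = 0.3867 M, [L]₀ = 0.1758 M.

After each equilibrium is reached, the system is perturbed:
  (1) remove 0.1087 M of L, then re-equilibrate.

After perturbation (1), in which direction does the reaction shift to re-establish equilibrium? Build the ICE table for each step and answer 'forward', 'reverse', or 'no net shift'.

Direction: forward

Q₀ = 0.06764 vs Keq = 2.833 ⇒ Q<K, forward
Step 1:
                  A         C         L
  Initial    0.1096    0.3867    0.1758
  Change   -0.06945   0.06945    0.1042
  Equil     0.04015    0.4562      0.28
  solve Keq expr → x = 0.03473; check Q = 2.833
Then remove 0.1087 M of L.
Step 2:
                  A         C         L
  Initial   0.04015    0.4562    0.1713
  Change   -0.01596   0.01596   0.02393
  Equil     0.02419    0.4721    0.1952
  solve Keq expr → x = 0.007978; check Q = 2.833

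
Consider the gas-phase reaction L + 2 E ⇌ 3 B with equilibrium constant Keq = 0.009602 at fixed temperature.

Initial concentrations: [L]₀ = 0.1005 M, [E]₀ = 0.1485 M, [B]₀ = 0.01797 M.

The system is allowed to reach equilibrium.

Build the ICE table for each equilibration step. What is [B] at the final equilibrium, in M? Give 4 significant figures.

[B]_eq = 0.02672 M

Q₀ = 0.002618 vs Keq = 0.009602 ⇒ Q<K, forward
Step 1:
                  L         E         B
  I          0.1005    0.1485   0.01797
  C       -0.002916 -0.005832  0.008748
  E         0.09758    0.1427   0.02672
  solve Keq expr → x = 0.002916; check Q = 0.009602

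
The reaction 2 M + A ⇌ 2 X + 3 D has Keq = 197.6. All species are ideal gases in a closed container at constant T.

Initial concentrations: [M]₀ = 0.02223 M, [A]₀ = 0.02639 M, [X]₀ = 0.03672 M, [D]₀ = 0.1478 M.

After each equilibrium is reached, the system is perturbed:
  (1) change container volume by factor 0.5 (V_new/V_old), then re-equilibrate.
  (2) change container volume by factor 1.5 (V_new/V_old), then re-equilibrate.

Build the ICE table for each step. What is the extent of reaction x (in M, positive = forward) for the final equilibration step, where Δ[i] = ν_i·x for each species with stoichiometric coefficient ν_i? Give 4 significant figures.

Q₀ = 0.3338 vs Keq = 197.6 ⇒ Q<K, forward
Step 1:
                   M          A          X          D
  Initial    0.02223    0.02639    0.03672     0.1478
  Change    -0.01988   -0.00994    0.01988    0.02982
  Equil      0.00235    0.01645     0.0566     0.1776
  solve Keq expr → x = 0.00994; check Q = 197.6
Then change container volume by factor 0.5 (V_new/V_old).
Step 2:
                   M          A          X          D
  Initial     0.0047     0.0329     0.1132     0.3552
  Change    0.003901   0.001951  -0.003901  -0.005852
  Equil     0.008602    0.03485     0.1093     0.3494
  solve Keq expr → x = -0.001951; check Q = 197.6
Then change container volume by factor 1.5 (V_new/V_old).
Step 3:
                   M          A          X          D
  Initial   0.005734    0.02323    0.07287     0.2329
  Change   -0.001685 -8.4255e-04   0.001685   0.002528
  Equil     0.004049    0.02239    0.07455     0.2355
  solve Keq expr → x = 8.4255e-04; check Q = 197.6

x = 8.4255e-04 M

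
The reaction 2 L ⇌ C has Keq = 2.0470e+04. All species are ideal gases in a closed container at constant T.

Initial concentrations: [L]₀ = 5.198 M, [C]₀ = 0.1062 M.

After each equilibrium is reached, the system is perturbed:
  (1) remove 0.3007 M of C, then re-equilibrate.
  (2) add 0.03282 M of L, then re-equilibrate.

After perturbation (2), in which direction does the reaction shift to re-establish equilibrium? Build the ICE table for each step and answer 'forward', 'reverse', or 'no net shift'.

Q₀ = 0.003931 vs Keq = 2.0470e+04 ⇒ Q<K, forward
Step 1:
                   L          C
  I            5.198     0.1062
  C           -5.187      2.593
  E          0.01148      2.699
  solve Keq expr → x = 2.593; check Q = 2.0470e+04
Then remove 0.3007 M of C.
Step 2:
                   L          C
  I          0.01148      2.399
  C       -6.5773e-04 3.2887e-04
  E          0.01083      2.399
  solve Keq expr → x = 3.2887e-04; check Q = 2.0470e+04
Then add 0.03282 M of L.
Step 3:
                   L          C
  I          0.04365      2.399
  C         -0.03278    0.01639
  E          0.01086      2.415
  solve Keq expr → x = 0.01639; check Q = 2.0470e+04

Direction: forward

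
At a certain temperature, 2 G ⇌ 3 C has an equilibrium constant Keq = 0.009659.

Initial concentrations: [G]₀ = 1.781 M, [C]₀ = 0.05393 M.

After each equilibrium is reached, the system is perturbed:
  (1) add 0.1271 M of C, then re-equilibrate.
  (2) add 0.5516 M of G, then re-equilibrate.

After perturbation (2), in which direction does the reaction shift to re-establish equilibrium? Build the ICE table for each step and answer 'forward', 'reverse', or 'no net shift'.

Q₀ = 4.9450e-05 vs Keq = 0.009659 ⇒ Q<K, forward
Step 1:
                  G         C
  I           1.781   0.05393
  C           -0.16      0.24
  E           1.621    0.2939
  solve Keq expr → x = 0.07998; check Q = 0.009659
Then add 0.1271 M of C.
Step 2:
                  G         C
  I           1.621     0.421
  C         0.07846   -0.1177
  E           1.699    0.3033
  solve Keq expr → x = -0.03923; check Q = 0.009659
Then add 0.5516 M of G.
Step 3:
                  G         C
  I           2.251    0.3033
  C        -0.03886   0.05829
  E           2.212    0.3616
  solve Keq expr → x = 0.01943; check Q = 0.009659

Direction: forward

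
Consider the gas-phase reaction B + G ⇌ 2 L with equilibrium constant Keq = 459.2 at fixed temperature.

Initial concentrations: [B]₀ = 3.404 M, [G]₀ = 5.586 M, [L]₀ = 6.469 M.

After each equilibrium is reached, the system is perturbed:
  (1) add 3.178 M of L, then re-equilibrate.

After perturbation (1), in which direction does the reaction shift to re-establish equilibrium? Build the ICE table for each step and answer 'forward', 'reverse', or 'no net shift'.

Q₀ = 2.201 vs Keq = 459.2 ⇒ Q<K, forward
Step 1:
                  B         G         L
  I           3.404     5.586     6.469
  C          -3.247    -3.247     6.495
  E          0.1565     2.339     12.96
  solve Keq expr → x = 3.247; check Q = 459.2
Then add 3.178 M of L.
Step 2:
                  B         G         L
  I          0.1565     2.339     16.14
  C         0.07435   0.07435   -0.1487
  E          0.2309     2.413     15.99
  solve Keq expr → x = -0.07435; check Q = 459.2

Direction: reverse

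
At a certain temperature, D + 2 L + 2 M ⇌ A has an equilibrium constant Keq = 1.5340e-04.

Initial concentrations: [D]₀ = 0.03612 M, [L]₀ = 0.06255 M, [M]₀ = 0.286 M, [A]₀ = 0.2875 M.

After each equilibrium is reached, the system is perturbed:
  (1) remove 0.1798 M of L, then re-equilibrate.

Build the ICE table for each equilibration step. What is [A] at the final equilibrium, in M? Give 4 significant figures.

Q₀ = 2.4872e+04 vs Keq = 1.5340e-04 ⇒ Q>K, reverse
Step 1:
                   D          L          M          A
  I          0.03612    0.06255      0.286     0.2875
  C           0.2875      0.575      0.575    -0.2875
  E           0.3236     0.6375      0.861 1.4956e-05
  solve Keq expr → x = -0.2875; check Q = 1.5340e-04
Then remove 0.1798 M of L.
Step 2:
                   D          L          M          A
  I           0.3236     0.4577      0.861 1.4956e-05
  C       7.2454e-06 1.4491e-05 1.4491e-05 -7.2454e-06
  E           0.3236     0.4577      0.861 7.7103e-06
  solve Keq expr → x = -7.2454e-06; check Q = 1.5340e-04

[A]_eq = 7.7103e-06 M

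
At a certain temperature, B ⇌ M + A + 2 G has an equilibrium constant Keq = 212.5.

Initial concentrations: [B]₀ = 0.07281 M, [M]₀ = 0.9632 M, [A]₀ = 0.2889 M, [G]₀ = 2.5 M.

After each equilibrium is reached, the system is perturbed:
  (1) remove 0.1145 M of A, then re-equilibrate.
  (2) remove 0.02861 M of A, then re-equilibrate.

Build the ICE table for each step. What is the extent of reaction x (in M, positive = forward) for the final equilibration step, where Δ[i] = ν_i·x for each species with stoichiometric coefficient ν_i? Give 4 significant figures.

x = 9.1052e-04 M

Q₀ = 23.89 vs Keq = 212.5 ⇒ Q<K, forward
Step 1:
                    B           M           A           G
  Initial     0.07281      0.9632      0.2889         2.5
  Change      -0.0612      0.0612      0.0612      0.1224
  Equil       0.01161       1.024      0.3501       2.622
  solve Keq expr → x = 0.0612; check Q = 212.5
Then remove 0.1145 M of A.
Step 2:
                    B           M           A           G
  Initial     0.01161       1.024      0.2356       2.622
  Change    -0.003605    0.003605    0.003605    0.007209
  Equil      0.008002       1.028      0.2392        2.63
  solve Keq expr → x = 0.003605; check Q = 212.5
Then remove 0.02861 M of A.
Step 3:
                    B           M           A           G
  Initial    0.008002       1.028      0.2106        2.63
  Change  -9.1052e-04  9.1052e-04  9.1052e-04    0.001821
  Equil      0.007091       1.029      0.2115       2.631
  solve Keq expr → x = 9.1052e-04; check Q = 212.5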